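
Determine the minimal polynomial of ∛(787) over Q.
m_α(x) = x^3 - 787

α satisfies α^3 = 787, so x^3 - 787 annihilates α. By the rational root test, a rational root p/q (in lowest terms) of x^3 - 787 would satisfy p^3 = 787 q^3, forcing q = 1 and p^3 = 787; but 787 is not a perfect cube, contradiction. A monic cubic over Q with no rational root is irreducible (any nontrivial factorization would include a linear factor). Hence x^3 - 787 is the minimal polynomial of α, and in particular [Q(α):Q] = 3.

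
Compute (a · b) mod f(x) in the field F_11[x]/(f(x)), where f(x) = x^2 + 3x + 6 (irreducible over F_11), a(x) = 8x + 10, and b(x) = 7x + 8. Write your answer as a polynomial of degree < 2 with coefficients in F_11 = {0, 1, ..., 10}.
a · b ≡ 10x + 8 (mod f(x))

Multiply in F_11[x]: a(x)·b(x) = (8x + 10)·(7x + 8) = x^2 + 2x + 3. This has degree ≥ 2, so divide by f(x) over F_11: x^2 + 2x + 3 = (1)·(x^2 + 3x + 6) + (10x + 8). Hence a·b ≡ 10x + 8 (mod f). (F_11[x]/(f) is a field with 11^2 = 121 elements since f is irreducible of degree 2.)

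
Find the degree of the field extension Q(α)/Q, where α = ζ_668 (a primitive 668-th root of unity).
[Q(α):Q] = 332

The minimal polynomial of ζ_668 over Q is the 668-th cyclotomic polynomial Φ_668(x), which is irreducible over Q and has degree φ(668) = 332. Hence [Q(α):Q] = φ(668) = 332.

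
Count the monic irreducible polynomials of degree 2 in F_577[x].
There are 166176 monic irreducible polynomials of degree 2 over F_577

Each element of F_{577^2} that lies in no proper subfield is a root of exactly one monic irreducible of degree 2 over F_577, and each such polynomial has 2 distinct roots in F_{577^2}. By Möbius inversion the count is N_577(2) = (1/2) Σ_{d|2} μ(2/d) · 577^d = (1/2)(μ(2)·577^1 + μ(1)·577^2) = 332352/2 = 166176.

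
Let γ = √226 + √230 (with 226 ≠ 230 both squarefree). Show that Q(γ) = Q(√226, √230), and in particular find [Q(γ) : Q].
[Q(γ) : Q] = 4 (equivalently, Q(γ) = Q(√226, √230))

Obviously Q(γ) ⊆ Q(√226, √230), and [Q(√226, √230):Q] = 4 (since 226, 230 are distinct squarefree integers > 1 with 51980 not a perfect square). To show equality we compute the minimal polynomial of γ. From γ = √226 + √230: γ^2 = 226 + 2√(51980) + 230 = 456 + 2√(51980), so γ^2 - 456 = 2√(51980); squaring, (γ^2 - 456)^2 = 4·51980, i.e. γ^4 - 912γ^2 + 207936 - 207920 = 0, i.e. γ^4 - 912γ^2 + 16 = 0. So γ is a root of x^4 - 912x^2 + 16. This polynomial is irreducible over Q: it has no rational root (each ±√226 ± √230 is irrational), and any factorization into two quadratics over Q would force √(51980) ∈ Q (pairing opposite roots) or √226, √230 ∈ Q (other pairings), all impossible. Hence [Q(γ):Q] = 4 = [Q(√226, √230):Q], so Q(γ) = Q(√226, √230).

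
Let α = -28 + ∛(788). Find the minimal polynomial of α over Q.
m_α(x) = x^3 + 84x^2 + 2352x + 21164

Set β = α + 28 = ∛(788), so β^3 = 788. Then (α + 28)^3 - 788 = 0, i.e. α is a root of g(x) = (x + 28)^3 - 788 = x^3 + 84x^2 + 2352x + 21164. Since g(x) = h(x + 28) where h(x) = x^3 - 788, and h is irreducible over Q (because 788 is not a perfect cube, so h has no rational root, and a monic cubic with no rational root is irreducible), g is also irreducible (irreducibility is preserved under the substitution x → x + 28). Hence m_α(x) = x^3 + 84x^2 + 2352x + 21164.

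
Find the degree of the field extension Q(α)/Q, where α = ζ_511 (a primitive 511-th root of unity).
[Q(α):Q] = 432

The minimal polynomial of ζ_511 over Q is the 511-th cyclotomic polynomial Φ_511(x), which is irreducible over Q and has degree φ(511) = 432. Hence [Q(α):Q] = φ(511) = 432.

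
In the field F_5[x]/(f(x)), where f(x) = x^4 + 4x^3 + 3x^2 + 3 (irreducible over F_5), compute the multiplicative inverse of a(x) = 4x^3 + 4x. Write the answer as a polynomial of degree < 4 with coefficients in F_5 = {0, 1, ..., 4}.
a(x)^(-1) ≡ 4x^3 + 3x^2 + 3x + 1 (mod f(x))

Since f is irreducible over F_5, F_5[x]/(f) is a field and a(x) ≠ 0 has an inverse. Apply the extended Euclidean algorithm to f(x) and a(x) in F_5[x]: f(x) = (4x + 1)·a(x) + (2x^2 + x + 3);  a(x) = (2x + 4)·(2x^2 + x + 3) + (4x + 3);  (2x^2 + x + 3) = (3x + 3)·(4x + 3) + (4). The last nonzero remainder is the constant 4 = gcd(f, a) in F_5. Back-substituting through the division chain expresses 4 = s(x)·a(x) + t(x)·f(x) with s(x) ≡ x^3 + 2x^2 + 2x + 4 (mod f), so (x^3 + 2x^2 + 2x + 4)·a(x) ≡ 4 (mod f). Multiplying by 4^(-1) ≡ 4 in F_5 gives a(x)^(-1) ≡ 4·(x^3 + 2x^2 + 2x + 4) ≡ 4x^3 + 3x^2 + 3x + 1 (mod f). Check: (4x^3 + 4x)·(4x^3 + 3x^2 + 3x + 1) = x^6 + 2x^5 + 3x^4 + x^3 + 2x^2 + 4x ≡ 1 (mod x^4 + 4x^3 + 3x^2 + 3).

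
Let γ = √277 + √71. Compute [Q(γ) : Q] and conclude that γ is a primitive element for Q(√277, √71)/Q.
[Q(γ) : Q] = 4 (equivalently, Q(γ) = Q(√277, √71))

Obviously Q(γ) ⊆ Q(√277, √71), and [Q(√277, √71):Q] = 4 (since 277, 71 are distinct squarefree integers > 1 with 19667 not a perfect square). To show equality we compute the minimal polynomial of γ. From γ = √277 + √71: γ^2 = 277 + 2√(19667) + 71 = 348 + 2√(19667), so γ^2 - 348 = 2√(19667); squaring, (γ^2 - 348)^2 = 4·19667, i.e. γ^4 - 696γ^2 + 121104 - 78668 = 0, i.e. γ^4 - 696γ^2 + 42436 = 0. So γ is a root of x^4 - 696x^2 + 42436. This polynomial is irreducible over Q: it has no rational root (each ±√277 ± √71 is irrational), and any factorization into two quadratics over Q would force √(19667) ∈ Q (pairing opposite roots) or √277, √71 ∈ Q (other pairings), all impossible. Hence [Q(γ):Q] = 4 = [Q(√277, √71):Q], so Q(γ) = Q(√277, √71).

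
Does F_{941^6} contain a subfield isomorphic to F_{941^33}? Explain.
No: F_{941^33} is not a subfield of F_{941^6}

F_{p^m} embeds in F_{p^n} iff m | n. Here 33 ∤ 6 (since 6 = 0·33 + 6 with remainder 6 ≠ 0), so F_{941^33} is not a subfield of F_{941^6}. Equivalently: if it were, the tower law would give 33 = [F_{941^33}:F_941] dividing [F_{941^6}:F_941] = 6, contradiction.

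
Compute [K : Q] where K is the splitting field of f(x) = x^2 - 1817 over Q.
[K : Q] = 2

f(x) = x^2 - 1817 factors as (x - √1817)(x + √1817). The splitting field is K = Q(√1817). Since 1817 is squarefree and > 1, it is not a perfect square, so x^2 - 1817 is irreducible over Q and [Q(√1817) : Q] = 2. Hence [K : Q] = 2.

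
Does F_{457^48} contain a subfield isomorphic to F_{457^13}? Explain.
No: F_{457^13} is not a subfield of F_{457^48}

F_{p^m} embeds in F_{p^n} iff m | n. Here 13 ∤ 48 (since 48 = 3·13 + 9 with remainder 9 ≠ 0), so F_{457^13} is not a subfield of F_{457^48}. Equivalently: if it were, the tower law would give 13 = [F_{457^13}:F_457] dividing [F_{457^48}:F_457] = 48, contradiction.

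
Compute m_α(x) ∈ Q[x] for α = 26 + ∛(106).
m_α(x) = x^3 - 78x^2 + 2028x - 17682

Set β = α - 26 = ∛(106), so β^3 = 106. Then (α - 26)^3 - 106 = 0, i.e. α is a root of g(x) = (x - 26)^3 - 106 = x^3 - 78x^2 + 2028x - 17682. Since g(x) = h(x - 26) where h(x) = x^3 - 106, and h is irreducible over Q (because 106 is not a perfect cube, so h has no rational root, and a monic cubic with no rational root is irreducible), g is also irreducible (irreducibility is preserved under the substitution x → x - 26). Hence m_α(x) = x^3 - 78x^2 + 2028x - 17682.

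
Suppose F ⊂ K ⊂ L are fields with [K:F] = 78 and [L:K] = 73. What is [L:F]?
[L:F] = 5694

The tower law says that for any tower of field extensions F ⊂ K ⊂ L with finite degrees, [L:F] = [L:K] · [K:F]. Here this gives [L:F] = 73 · 78 = 5694.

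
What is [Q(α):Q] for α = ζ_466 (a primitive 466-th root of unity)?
[Q(α):Q] = 232

The minimal polynomial of ζ_466 over Q is the 466-th cyclotomic polynomial Φ_466(x), which is irreducible over Q and has degree φ(466) = 232. Hence [Q(α):Q] = φ(466) = 232.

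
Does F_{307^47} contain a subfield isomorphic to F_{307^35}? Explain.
No: F_{307^35} is not a subfield of F_{307^47}

F_{p^m} embeds in F_{p^n} iff m | n. Here 35 ∤ 47 (since 47 = 1·35 + 12 with remainder 12 ≠ 0), so F_{307^35} is not a subfield of F_{307^47}. Equivalently: if it were, the tower law would give 35 = [F_{307^35}:F_307] dividing [F_{307^47}:F_307] = 47, contradiction.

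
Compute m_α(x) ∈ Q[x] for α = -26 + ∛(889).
m_α(x) = x^3 + 78x^2 + 2028x + 16687

Set β = α + 26 = ∛(889), so β^3 = 889. Then (α + 26)^3 - 889 = 0, i.e. α is a root of g(x) = (x + 26)^3 - 889 = x^3 + 78x^2 + 2028x + 16687. Since g(x) = h(x + 26) where h(x) = x^3 - 889, and h is irreducible over Q (because 889 is not a perfect cube, so h has no rational root, and a monic cubic with no rational root is irreducible), g is also irreducible (irreducibility is preserved under the substitution x → x + 26). Hence m_α(x) = x^3 + 78x^2 + 2028x + 16687.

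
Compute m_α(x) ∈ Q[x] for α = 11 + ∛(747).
m_α(x) = x^3 - 33x^2 + 363x - 2078

Set β = α - 11 = ∛(747), so β^3 = 747. Then (α - 11)^3 - 747 = 0, i.e. α is a root of g(x) = (x - 11)^3 - 747 = x^3 - 33x^2 + 363x - 2078. Since g(x) = h(x - 11) where h(x) = x^3 - 747, and h is irreducible over Q (because 747 is not a perfect cube, so h has no rational root, and a monic cubic with no rational root is irreducible), g is also irreducible (irreducibility is preserved under the substitution x → x - 11). Hence m_α(x) = x^3 - 33x^2 + 363x - 2078.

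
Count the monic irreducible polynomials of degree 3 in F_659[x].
There are 95396840 monic irreducible polynomials of degree 3 over F_659

Each element of F_{659^3} that lies in no proper subfield is a root of exactly one monic irreducible of degree 3 over F_659, and each such polynomial has 3 distinct roots in F_{659^3}. By Möbius inversion the count is N_659(3) = (1/3) Σ_{d|3} μ(3/d) · 659^d = (1/3)(μ(3)·659^1 + μ(1)·659^3) = 286190520/3 = 95396840.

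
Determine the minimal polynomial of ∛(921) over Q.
m_α(x) = x^3 - 921

α satisfies α^3 = 921, so x^3 - 921 annihilates α. By the rational root test, a rational root p/q (in lowest terms) of x^3 - 921 would satisfy p^3 = 921 q^3, forcing q = 1 and p^3 = 921; but 921 is not a perfect cube, contradiction. A monic cubic over Q with no rational root is irreducible (any nontrivial factorization would include a linear factor). Hence x^3 - 921 is the minimal polynomial of α, and in particular [Q(α):Q] = 3.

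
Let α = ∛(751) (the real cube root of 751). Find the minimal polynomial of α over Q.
m_α(x) = x^3 - 751

α satisfies α^3 = 751, so x^3 - 751 annihilates α. By the rational root test, a rational root p/q (in lowest terms) of x^3 - 751 would satisfy p^3 = 751 q^3, forcing q = 1 and p^3 = 751; but 751 is not a perfect cube, contradiction. A monic cubic over Q with no rational root is irreducible (any nontrivial factorization would include a linear factor). Hence x^3 - 751 is the minimal polynomial of α, and in particular [Q(α):Q] = 3.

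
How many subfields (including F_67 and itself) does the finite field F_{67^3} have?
F_{67^3} has 2 subfields

The subfields of F_{p^n} are exactly the fields F_{p^d} for d | n (each is the fixed field of the unique index-d subgroup of Gal(F_{p^n}/F_p) ≅ Z/nZ). The divisors of n = 3 are {1, 3}, giving 2 subfields: F_{67^1}, F_{67^3}.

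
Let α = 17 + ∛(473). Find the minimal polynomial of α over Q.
m_α(x) = x^3 - 51x^2 + 867x - 5386

Set β = α - 17 = ∛(473), so β^3 = 473. Then (α - 17)^3 - 473 = 0, i.e. α is a root of g(x) = (x - 17)^3 - 473 = x^3 - 51x^2 + 867x - 5386. Since g(x) = h(x - 17) where h(x) = x^3 - 473, and h is irreducible over Q (because 473 is not a perfect cube, so h has no rational root, and a monic cubic with no rational root is irreducible), g is also irreducible (irreducibility is preserved under the substitution x → x - 17). Hence m_α(x) = x^3 - 51x^2 + 867x - 5386.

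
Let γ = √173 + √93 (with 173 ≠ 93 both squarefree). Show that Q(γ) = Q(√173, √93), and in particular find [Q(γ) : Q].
[Q(γ) : Q] = 4 (equivalently, Q(γ) = Q(√173, √93))

Obviously Q(γ) ⊆ Q(√173, √93), and [Q(√173, √93):Q] = 4 (since 173, 93 are distinct squarefree integers > 1 with 16089 not a perfect square). To show equality we compute the minimal polynomial of γ. From γ = √173 + √93: γ^2 = 173 + 2√(16089) + 93 = 266 + 2√(16089), so γ^2 - 266 = 2√(16089); squaring, (γ^2 - 266)^2 = 4·16089, i.e. γ^4 - 532γ^2 + 70756 - 64356 = 0, i.e. γ^4 - 532γ^2 + 6400 = 0. So γ is a root of x^4 - 532x^2 + 6400. This polynomial is irreducible over Q: it has no rational root (each ±√173 ± √93 is irrational), and any factorization into two quadratics over Q would force √(16089) ∈ Q (pairing opposite roots) or √173, √93 ∈ Q (other pairings), all impossible. Hence [Q(γ):Q] = 4 = [Q(√173, √93):Q], so Q(γ) = Q(√173, √93).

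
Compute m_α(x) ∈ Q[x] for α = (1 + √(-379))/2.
m_α(x) = x^2 - x + 95

From 2α - 1 = √(-379), squaring gives (2α - 1)^2 = -379, i.e. 4α^2 - 4α + 1 = -379, so α^2 - α + (1 + 379)/4 = 0. Since -379 ≡ 1 (mod 4), (1 + 379)/4 = 95 ∈ Z. The polynomial x^2 - x + 95 has discriminant 1 - 4·(95) = -379, which is not a perfect square in Q (d = -379 is squarefree and ≠ 1), so x^2 - x + 95 is irreducible over Q. It is the minimal polynomial of α.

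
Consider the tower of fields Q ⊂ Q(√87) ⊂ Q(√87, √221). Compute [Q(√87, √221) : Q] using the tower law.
[Q(√87, √221) : Q] = 4

[Q(√87):Q] = 2 (min poly x^2 - 87, irreducible since 87 is squarefree > 1). For the top step, suppose √221 ∈ Q(√87), say √221 = c + d√87 with c, d ∈ Q. Squaring: 221 = c^2 + 87d^2 + 2cd√87. Since √87 ∉ Q this forces 2cd = 0. If d = 0 then √221 = c ∈ Q, contradicting 221 squarefree > 1. If c = 0 then 221 = 87d^2, so 87·221 = (87d)^2 is a perfect square in Q — but 87·221 = 19227 is not a perfect square (since 87 and 221 are distinct squarefree integers). Contradiction. Hence √221 ∉ Q(√87), so x^2 - 221 stays irreducible over Q(√87) and [Q(√87, √221) : Q(√87)] = 2. By the tower law, [Q(√87, √221) : Q] = 2 · 2 = 4.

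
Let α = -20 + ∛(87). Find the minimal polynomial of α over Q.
m_α(x) = x^3 + 60x^2 + 1200x + 7913

Set β = α + 20 = ∛(87), so β^3 = 87. Then (α + 20)^3 - 87 = 0, i.e. α is a root of g(x) = (x + 20)^3 - 87 = x^3 + 60x^2 + 1200x + 7913. Since g(x) = h(x + 20) where h(x) = x^3 - 87, and h is irreducible over Q (because 87 is not a perfect cube, so h has no rational root, and a monic cubic with no rational root is irreducible), g is also irreducible (irreducibility is preserved under the substitution x → x + 20). Hence m_α(x) = x^3 + 60x^2 + 1200x + 7913.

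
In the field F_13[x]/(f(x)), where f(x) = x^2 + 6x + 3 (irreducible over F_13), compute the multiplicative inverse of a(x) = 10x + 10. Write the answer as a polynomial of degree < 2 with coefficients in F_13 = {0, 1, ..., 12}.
a(x)^(-1) ≡ 2x + 10 (mod f(x))

Since f is irreducible over F_13, F_13[x]/(f) is a field and a(x) ≠ 0 has an inverse. Apply the extended Euclidean algorithm to f(x) and a(x) in F_13[x]: f(x) = (4x + 7)·a(x) + (11). The last nonzero remainder is the constant 11 = gcd(f, a) in F_13. Back-substituting through the division chain expresses 11 = s(x)·a(x) + t(x)·f(x) with s(x) ≡ 9x + 6 (mod f), so (9x + 6)·a(x) ≡ 11 (mod f). Multiplying by 11^(-1) ≡ 6 in F_13 gives a(x)^(-1) ≡ 6·(9x + 6) ≡ 2x + 10 (mod f). Check: (10x + 10)·(2x + 10) = 7x^2 + 3x + 9 ≡ 1 (mod x^2 + 6x + 3).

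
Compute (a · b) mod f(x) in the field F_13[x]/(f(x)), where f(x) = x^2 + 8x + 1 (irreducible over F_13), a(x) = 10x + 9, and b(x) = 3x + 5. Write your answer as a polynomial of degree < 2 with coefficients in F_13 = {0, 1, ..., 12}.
a · b ≡ 6x + 2 (mod f(x))

Multiply in F_13[x]: a(x)·b(x) = (10x + 9)·(3x + 5) = 4x^2 + 12x + 6. This has degree ≥ 2, so divide by f(x) over F_13: 4x^2 + 12x + 6 = (4)·(x^2 + 8x + 1) + (6x + 2). Hence a·b ≡ 6x + 2 (mod f). (F_13[x]/(f) is a field with 13^2 = 169 elements since f is irreducible of degree 2.)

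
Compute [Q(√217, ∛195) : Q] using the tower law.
[Q(√217, ∛195) : Q] = 6

Let L = Q(√217, ∛195). Since Q(√217) ⊂ L and [Q(√217):Q] = 2, the tower law gives 2 | [L:Q]. Likewise Q(∛195) ⊂ L with [Q(∛195):Q] = 3 (because 195 is not a perfect cube), so 3 | [L:Q]. As gcd(2,3) = 1, [L:Q] is divisible by 6. Conversely L is generated over Q by √217 and ∛195, so [L:Q] ≤ 2·3 = 6. Therefore [Q(√217, ∛195) : Q] = 6.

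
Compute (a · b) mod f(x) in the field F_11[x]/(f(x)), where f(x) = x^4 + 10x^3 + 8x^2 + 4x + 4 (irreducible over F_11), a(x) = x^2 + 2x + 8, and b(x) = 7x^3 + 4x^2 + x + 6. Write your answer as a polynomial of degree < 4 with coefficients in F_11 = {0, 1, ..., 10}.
a · b ≡ x^3 + 10x^2 + 2x + 3 (mod f(x))

Multiply in F_11[x]: a(x)·b(x) = (x^2 + 2x + 8)·(7x^3 + 4x^2 + x + 6) = 7x^5 + 7x^4 + 10x^3 + 7x^2 + 9x + 4. This has degree ≥ 4, so divide by f(x) over F_11: 7x^5 + 7x^4 + 10x^3 + 7x^2 + 9x + 4 = (7x + 3)·(x^4 + 10x^3 + 8x^2 + 4x + 4) + (x^3 + 10x^2 + 2x + 3). Hence a·b ≡ x^3 + 10x^2 + 2x + 3 (mod f). (F_11[x]/(f) is a field with 11^4 = 14641 elements since f is irreducible of degree 4.)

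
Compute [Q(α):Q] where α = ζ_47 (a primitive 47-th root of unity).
[Q(α):Q] = 46

The minimal polynomial of ζ_47 over Q is the 47-th cyclotomic polynomial Φ_47(x), which is irreducible over Q and has degree φ(47) = 46. Hence [Q(α):Q] = φ(47) = 46.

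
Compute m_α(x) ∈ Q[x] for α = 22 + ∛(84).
m_α(x) = x^3 - 66x^2 + 1452x - 10732

Set β = α - 22 = ∛(84), so β^3 = 84. Then (α - 22)^3 - 84 = 0, i.e. α is a root of g(x) = (x - 22)^3 - 84 = x^3 - 66x^2 + 1452x - 10732. Since g(x) = h(x - 22) where h(x) = x^3 - 84, and h is irreducible over Q (because 84 is not a perfect cube, so h has no rational root, and a monic cubic with no rational root is irreducible), g is also irreducible (irreducibility is preserved under the substitution x → x - 22). Hence m_α(x) = x^3 - 66x^2 + 1452x - 10732.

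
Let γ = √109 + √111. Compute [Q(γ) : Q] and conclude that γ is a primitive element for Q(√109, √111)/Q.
[Q(γ) : Q] = 4 (equivalently, Q(γ) = Q(√109, √111))

Obviously Q(γ) ⊆ Q(√109, √111), and [Q(√109, √111):Q] = 4 (since 109, 111 are distinct squarefree integers > 1 with 12099 not a perfect square). To show equality we compute the minimal polynomial of γ. From γ = √109 + √111: γ^2 = 109 + 2√(12099) + 111 = 220 + 2√(12099), so γ^2 - 220 = 2√(12099); squaring, (γ^2 - 220)^2 = 4·12099, i.e. γ^4 - 440γ^2 + 48400 - 48396 = 0, i.e. γ^4 - 440γ^2 + 4 = 0. So γ is a root of x^4 - 440x^2 + 4. This polynomial is irreducible over Q: it has no rational root (each ±√109 ± √111 is irrational), and any factorization into two quadratics over Q would force √(12099) ∈ Q (pairing opposite roots) or √109, √111 ∈ Q (other pairings), all impossible. Hence [Q(γ):Q] = 4 = [Q(√109, √111):Q], so Q(γ) = Q(√109, √111).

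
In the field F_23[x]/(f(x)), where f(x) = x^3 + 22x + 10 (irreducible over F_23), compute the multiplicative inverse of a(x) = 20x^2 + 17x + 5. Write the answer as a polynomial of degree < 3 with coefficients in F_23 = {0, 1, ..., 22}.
a(x)^(-1) ≡ 8x^2 + 5x + 3 (mod f(x))

Since f is irreducible over F_23, F_23[x]/(f) is a field and a(x) ≠ 0 has an inverse. Apply the extended Euclidean algorithm to f(x) and a(x) in F_23[x]: f(x) = (15x + 16)·a(x) + (20x + 22);  a(x) = (x + 17)·(20x + 22) + (22). The last nonzero remainder is the constant 22 = gcd(f, a) in F_23. Back-substituting through the division chain expresses 22 = s(x)·a(x) + t(x)·f(x) with s(x) ≡ 15x^2 + 18x + 20 (mod f), so (15x^2 + 18x + 20)·a(x) ≡ 22 (mod f). Multiplying by 22^(-1) ≡ 22 in F_23 gives a(x)^(-1) ≡ 22·(15x^2 + 18x + 20) ≡ 8x^2 + 5x + 3 (mod f). Check: (20x^2 + 17x + 5)·(8x^2 + 5x + 3) = 22x^4 + 6x^3 + x^2 + 7x + 15 ≡ 1 (mod x^3 + 22x + 10).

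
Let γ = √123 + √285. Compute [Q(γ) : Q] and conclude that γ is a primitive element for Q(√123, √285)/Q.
[Q(γ) : Q] = 4 (equivalently, Q(γ) = Q(√123, √285))

Obviously Q(γ) ⊆ Q(√123, √285), and [Q(√123, √285):Q] = 4 (since 123, 285 are distinct squarefree integers > 1 with 35055 not a perfect square). To show equality we compute the minimal polynomial of γ. From γ = √123 + √285: γ^2 = 123 + 2√(35055) + 285 = 408 + 2√(35055), so γ^2 - 408 = 2√(35055); squaring, (γ^2 - 408)^2 = 4·35055, i.e. γ^4 - 816γ^2 + 166464 - 140220 = 0, i.e. γ^4 - 816γ^2 + 26244 = 0. So γ is a root of x^4 - 816x^2 + 26244. This polynomial is irreducible over Q: it has no rational root (each ±√123 ± √285 is irrational), and any factorization into two quadratics over Q would force √(35055) ∈ Q (pairing opposite roots) or √123, √285 ∈ Q (other pairings), all impossible. Hence [Q(γ):Q] = 4 = [Q(√123, √285):Q], so Q(γ) = Q(√123, √285).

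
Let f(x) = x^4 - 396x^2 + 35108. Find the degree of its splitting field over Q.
[K : Q] = 4

Solving the quadratic in x^2: x^2 = (396 ± √(396^2 - 4·35108))/2 = (396 ± √16384)/2 = (396 ± 128)/2, giving x^2 = 134 or x^2 = 262. So f(x) = (x^2 - 134)(x^2 - 262) and the roots of f are ±√134, ±√262. Hence the splitting field is K = Q(√134, √262). Since 134 and 262 are distinct squarefree integers > 1, their product 35108 is not a perfect square, so √262 ∉ Q(√134). By the tower law [K:Q] = [Q(√134,√262):Q(√134)] · [Q(√134):Q] = 2 · 2 = 4.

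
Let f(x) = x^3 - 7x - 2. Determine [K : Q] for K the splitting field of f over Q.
[K : Q] = 6

By the rational root test, any rational root of the monic integer polynomial f(x) = x^3 - 7x - 2 must be an integer dividing the constant term -2, i.e. one of ±{1, 2}. Evaluating: f(1) = -8, f(-1) = 4, f(2) = -8, f(-2) = 4; none is 0, so f has no rational root and is therefore irreducible over Q (a cubic with no linear factor over a field is irreducible). For an irreducible cubic, the Galois group is A_3 or S_3 according as the discriminant disc(f) = -4a^3 - 27b^2 = -4·(-7)^3 - 27·(-2)^2 = 1264 is or is not a square in Q. Here disc(f) = 1264 is not a perfect square in Q, so the Galois group of f over Q is not contained in A_3 and must be all of S_3. The splitting field has degree |S_3| = 6 over Q, so [K : Q] = 6.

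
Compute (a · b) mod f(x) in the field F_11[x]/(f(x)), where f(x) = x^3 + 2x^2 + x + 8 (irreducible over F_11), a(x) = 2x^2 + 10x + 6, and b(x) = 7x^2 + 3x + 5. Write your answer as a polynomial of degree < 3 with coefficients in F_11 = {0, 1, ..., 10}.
a · b ≡ 5x^2 + 7x + 9 (mod f(x))

Multiply in F_11[x]: a(x)·b(x) = (2x^2 + 10x + 6)·(7x^2 + 3x + 5) = 3x^4 + 10x^3 + 5x^2 + 2x + 8. This has degree ≥ 3, so divide by f(x) over F_11: 3x^4 + 10x^3 + 5x^2 + 2x + 8 = (3x + 4)·(x^3 + 2x^2 + x + 8) + (5x^2 + 7x + 9). Hence a·b ≡ 5x^2 + 7x + 9 (mod f). (F_11[x]/(f) is a field with 11^3 = 1331 elements since f is irreducible of degree 3.)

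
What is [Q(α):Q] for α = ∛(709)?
[Q(α):Q] = 3

The minimal polynomial of α is x^3 - 709, irreducible over Q since 709 is not a perfect cube (so x^3 - 709 has no rational root). Hence [Q(α):Q] = deg(m_α) = 3.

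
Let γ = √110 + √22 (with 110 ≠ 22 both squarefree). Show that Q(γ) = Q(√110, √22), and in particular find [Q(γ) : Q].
[Q(γ) : Q] = 4 (equivalently, Q(γ) = Q(√110, √22))

Obviously Q(γ) ⊆ Q(√110, √22), and [Q(√110, √22):Q] = 4 (since 110, 22 are distinct squarefree integers > 1 with 2420 not a perfect square). To show equality we compute the minimal polynomial of γ. From γ = √110 + √22: γ^2 = 110 + 2√(2420) + 22 = 132 + 2√(2420), so γ^2 - 132 = 2√(2420); squaring, (γ^2 - 132)^2 = 4·2420, i.e. γ^4 - 264γ^2 + 17424 - 9680 = 0, i.e. γ^4 - 264γ^2 + 7744 = 0. So γ is a root of x^4 - 264x^2 + 7744. This polynomial is irreducible over Q: it has no rational root (each ±√110 ± √22 is irrational), and any factorization into two quadratics over Q would force √(2420) ∈ Q (pairing opposite roots) or √110, √22 ∈ Q (other pairings), all impossible. Hence [Q(γ):Q] = 4 = [Q(√110, √22):Q], so Q(γ) = Q(√110, √22).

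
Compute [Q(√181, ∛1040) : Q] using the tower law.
[Q(√181, ∛1040) : Q] = 6

Let L = Q(√181, ∛1040). Since Q(√181) ⊂ L and [Q(√181):Q] = 2, the tower law gives 2 | [L:Q]. Likewise Q(∛1040) ⊂ L with [Q(∛1040):Q] = 3 (because 1040 is not a perfect cube), so 3 | [L:Q]. As gcd(2,3) = 1, [L:Q] is divisible by 6. Conversely L is generated over Q by √181 and ∛1040, so [L:Q] ≤ 2·3 = 6. Therefore [Q(√181, ∛1040) : Q] = 6.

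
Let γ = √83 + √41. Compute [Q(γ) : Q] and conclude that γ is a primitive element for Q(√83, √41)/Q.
[Q(γ) : Q] = 4 (equivalently, Q(γ) = Q(√83, √41))

Obviously Q(γ) ⊆ Q(√83, √41), and [Q(√83, √41):Q] = 4 (since 83, 41 are distinct squarefree integers > 1 with 3403 not a perfect square). To show equality we compute the minimal polynomial of γ. From γ = √83 + √41: γ^2 = 83 + 2√(3403) + 41 = 124 + 2√(3403), so γ^2 - 124 = 2√(3403); squaring, (γ^2 - 124)^2 = 4·3403, i.e. γ^4 - 248γ^2 + 15376 - 13612 = 0, i.e. γ^4 - 248γ^2 + 1764 = 0. So γ is a root of x^4 - 248x^2 + 1764. This polynomial is irreducible over Q: it has no rational root (each ±√83 ± √41 is irrational), and any factorization into two quadratics over Q would force √(3403) ∈ Q (pairing opposite roots) or √83, √41 ∈ Q (other pairings), all impossible. Hence [Q(γ):Q] = 4 = [Q(√83, √41):Q], so Q(γ) = Q(√83, √41).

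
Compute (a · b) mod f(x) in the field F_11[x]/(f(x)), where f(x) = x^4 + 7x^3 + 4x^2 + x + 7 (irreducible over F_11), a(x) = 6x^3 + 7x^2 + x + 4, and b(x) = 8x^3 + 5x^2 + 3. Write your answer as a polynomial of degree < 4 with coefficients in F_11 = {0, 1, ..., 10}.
a · b ≡ 8x^3 + 8x^2 + 9x + 3 (mod f(x))

Multiply in F_11[x]: a(x)·b(x) = (6x^3 + 7x^2 + x + 4)·(8x^3 + 5x^2 + 3) = 4x^6 + 9x^5 + 10x^4 + 8x^2 + 3x + 1. This has degree ≥ 4, so divide by f(x) over F_11: 4x^6 + 9x^5 + 10x^4 + 8x^2 + 3x + 1 = (4x^2 + 3x + 6)·(x^4 + 7x^3 + 4x^2 + x + 7) + (8x^3 + 8x^2 + 9x + 3). Hence a·b ≡ 8x^3 + 8x^2 + 9x + 3 (mod f). (F_11[x]/(f) is a field with 11^4 = 14641 elements since f is irreducible of degree 4.)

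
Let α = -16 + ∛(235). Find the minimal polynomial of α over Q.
m_α(x) = x^3 + 48x^2 + 768x + 3861

Set β = α + 16 = ∛(235), so β^3 = 235. Then (α + 16)^3 - 235 = 0, i.e. α is a root of g(x) = (x + 16)^3 - 235 = x^3 + 48x^2 + 768x + 3861. Since g(x) = h(x + 16) where h(x) = x^3 - 235, and h is irreducible over Q (because 235 is not a perfect cube, so h has no rational root, and a monic cubic with no rational root is irreducible), g is also irreducible (irreducibility is preserved under the substitution x → x + 16). Hence m_α(x) = x^3 + 48x^2 + 768x + 3861.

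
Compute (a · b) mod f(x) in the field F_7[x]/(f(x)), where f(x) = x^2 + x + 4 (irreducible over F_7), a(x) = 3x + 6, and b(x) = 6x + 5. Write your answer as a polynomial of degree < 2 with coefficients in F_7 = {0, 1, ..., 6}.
a · b ≡ 5x (mod f(x))

Multiply in F_7[x]: a(x)·b(x) = (3x + 6)·(6x + 5) = 4x^2 + 2x + 2. This has degree ≥ 2, so divide by f(x) over F_7: 4x^2 + 2x + 2 = (4)·(x^2 + x + 4) + (5x). Hence a·b ≡ 5x (mod f). (F_7[x]/(f) is a field with 7^2 = 49 elements since f is irreducible of degree 2.)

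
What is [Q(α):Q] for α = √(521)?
[Q(α):Q] = 2

[Q(α):Q] equals the degree of the minimal polynomial of α. Here α^2 = 521 and x^2 - 521 is irreducible (d = 521 is squarefree, ≠ 1, hence not a square), so deg(m_α) = 2. Thus [Q(α):Q] = 2.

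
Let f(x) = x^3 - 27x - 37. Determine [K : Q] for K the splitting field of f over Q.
[K : Q] = 6

By the rational root test, any rational root of the monic integer polynomial f(x) = x^3 - 27x - 37 must be an integer dividing the constant term -37, i.e. one of ±{1, 37}. Evaluating: f(1) = -63, f(-1) = -11, f(37) = 49617, f(-37) = -49691; none is 0, so f has no rational root and is therefore irreducible over Q (a cubic with no linear factor over a field is irreducible). For an irreducible cubic, the Galois group is A_3 or S_3 according as the discriminant disc(f) = -4a^3 - 27b^2 = -4·(-27)^3 - 27·(-37)^2 = 41769 is or is not a square in Q. Here disc(f) = 41769 is not a perfect square in Q, so the Galois group of f over Q is not contained in A_3 and must be all of S_3. The splitting field has degree |S_3| = 6 over Q, so [K : Q] = 6.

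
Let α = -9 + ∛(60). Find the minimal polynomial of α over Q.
m_α(x) = x^3 + 27x^2 + 243x + 669

Set β = α + 9 = ∛(60), so β^3 = 60. Then (α + 9)^3 - 60 = 0, i.e. α is a root of g(x) = (x + 9)^3 - 60 = x^3 + 27x^2 + 243x + 669. Since g(x) = h(x + 9) where h(x) = x^3 - 60, and h is irreducible over Q (because 60 is not a perfect cube, so h has no rational root, and a monic cubic with no rational root is irreducible), g is also irreducible (irreducibility is preserved under the substitution x → x + 9). Hence m_α(x) = x^3 + 27x^2 + 243x + 669.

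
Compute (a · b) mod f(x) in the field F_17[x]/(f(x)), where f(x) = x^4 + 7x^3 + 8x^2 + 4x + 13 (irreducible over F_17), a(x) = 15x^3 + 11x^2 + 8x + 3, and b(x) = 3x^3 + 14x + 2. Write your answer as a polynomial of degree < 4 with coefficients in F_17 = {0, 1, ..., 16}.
a · b ≡ 9x^3 + 3x^2 + 4x + 3 (mod f(x))

Multiply in F_17[x]: a(x)·b(x) = (15x^3 + 11x^2 + 8x + 3)·(3x^3 + 14x + 2) = 11x^6 + 16x^5 + 13x^4 + 6x^3 + 15x^2 + 7x + 6. This has degree ≥ 4, so divide by f(x) over F_17: 11x^6 + 16x^5 + 13x^4 + 6x^3 + 15x^2 + 7x + 6 = (11x^2 + 7x + 12)·(x^4 + 7x^3 + 8x^2 + 4x + 13) + (9x^3 + 3x^2 + 4x + 3). Hence a·b ≡ 9x^3 + 3x^2 + 4x + 3 (mod f). (F_17[x]/(f) is a field with 17^4 = 83521 elements since f is irreducible of degree 4.)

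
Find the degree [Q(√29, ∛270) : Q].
[Q(√29, ∛270) : Q] = 6

Let L = Q(√29, ∛270). Since Q(√29) ⊂ L and [Q(√29):Q] = 2, the tower law gives 2 | [L:Q]. Likewise Q(∛270) ⊂ L with [Q(∛270):Q] = 3 (because 270 is not a perfect cube), so 3 | [L:Q]. As gcd(2,3) = 1, [L:Q] is divisible by 6. Conversely L is generated over Q by √29 and ∛270, so [L:Q] ≤ 2·3 = 6. Therefore [Q(√29, ∛270) : Q] = 6.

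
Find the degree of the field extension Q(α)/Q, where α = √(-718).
[Q(α):Q] = 2

[Q(α):Q] equals the degree of the minimal polynomial of α. Here α^2 = -718 and x^2 + 718 is irreducible (d = -718 is squarefree, ≠ 1, hence not a square), so deg(m_α) = 2. Thus [Q(α):Q] = 2.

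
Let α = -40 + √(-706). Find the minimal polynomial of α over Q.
m_α(x) = x^2 + 80x + 2306

From α + 40 = √(-706), squaring gives (α + 40)^2 = -706, i.e. α^2 + 80α + 1600 = -706, so α^2 + 80α + 2306 = 0. The discriminant of x^2 + 80x + 2306 is (80)^2 - 4·(2306) = 6400 - 9224 = -2824, and 4·(-706) is not a perfect square in Q since -706 is squarefree and ≠ 1. Hence x^2 + 80x + 2306 is irreducible over Q and is the minimal polynomial of α.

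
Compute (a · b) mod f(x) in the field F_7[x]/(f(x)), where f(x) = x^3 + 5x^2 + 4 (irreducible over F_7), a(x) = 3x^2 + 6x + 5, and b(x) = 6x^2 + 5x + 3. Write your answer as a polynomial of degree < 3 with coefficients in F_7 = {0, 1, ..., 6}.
a · b ≡ 5x^2 + 6x + 3 (mod f(x))

Multiply in F_7[x]: a(x)·b(x) = (3x^2 + 6x + 5)·(6x^2 + 5x + 3) = 4x^4 + 2x^3 + 6x^2 + x + 1. This has degree ≥ 3, so divide by f(x) over F_7: 4x^4 + 2x^3 + 6x^2 + x + 1 = (4x + 3)·(x^3 + 5x^2 + 4) + (5x^2 + 6x + 3). Hence a·b ≡ 5x^2 + 6x + 3 (mod f). (F_7[x]/(f) is a field with 7^3 = 343 elements since f is irreducible of degree 3.)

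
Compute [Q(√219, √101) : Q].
[Q(√219, √101) : Q] = 4

[Q(√219):Q] = 2 (min poly x^2 - 219, irreducible since 219 is squarefree > 1). For the top step, suppose √101 ∈ Q(√219), say √101 = c + d√219 with c, d ∈ Q. Squaring: 101 = c^2 + 219d^2 + 2cd√219. Since √219 ∉ Q this forces 2cd = 0. If d = 0 then √101 = c ∈ Q, contradicting 101 squarefree > 1. If c = 0 then 101 = 219d^2, so 219·101 = (219d)^2 is a perfect square in Q — but 219·101 = 22119 is not a perfect square (since 219 and 101 are distinct squarefree integers). Contradiction. Hence √101 ∉ Q(√219), so x^2 - 101 stays irreducible over Q(√219) and [Q(√219, √101) : Q(√219)] = 2. By the tower law, [Q(√219, √101) : Q] = 2 · 2 = 4.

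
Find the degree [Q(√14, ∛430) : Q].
[Q(√14, ∛430) : Q] = 6

Let L = Q(√14, ∛430). Since Q(√14) ⊂ L and [Q(√14):Q] = 2, the tower law gives 2 | [L:Q]. Likewise Q(∛430) ⊂ L with [Q(∛430):Q] = 3 (because 430 is not a perfect cube), so 3 | [L:Q]. As gcd(2,3) = 1, [L:Q] is divisible by 6. Conversely L is generated over Q by √14 and ∛430, so [L:Q] ≤ 2·3 = 6. Therefore [Q(√14, ∛430) : Q] = 6.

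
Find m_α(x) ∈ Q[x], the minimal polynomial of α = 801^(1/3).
m_α(x) = x^3 - 801

α satisfies α^3 = 801, so x^3 - 801 annihilates α. By the rational root test, a rational root p/q (in lowest terms) of x^3 - 801 would satisfy p^3 = 801 q^3, forcing q = 1 and p^3 = 801; but 801 is not a perfect cube, contradiction. A monic cubic over Q with no rational root is irreducible (any nontrivial factorization would include a linear factor). Hence x^3 - 801 is the minimal polynomial of α, and in particular [Q(α):Q] = 3.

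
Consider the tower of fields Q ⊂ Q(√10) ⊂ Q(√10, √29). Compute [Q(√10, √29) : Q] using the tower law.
[Q(√10, √29) : Q] = 4

[Q(√10):Q] = 2 (min poly x^2 - 10, irreducible since 10 is squarefree > 1). For the top step, suppose √29 ∈ Q(√10), say √29 = c + d√10 with c, d ∈ Q. Squaring: 29 = c^2 + 10d^2 + 2cd√10. Since √10 ∉ Q this forces 2cd = 0. If d = 0 then √29 = c ∈ Q, contradicting 29 squarefree > 1. If c = 0 then 29 = 10d^2, so 10·29 = (10d)^2 is a perfect square in Q — but 10·29 = 290 is not a perfect square (since 10 and 29 are distinct squarefree integers). Contradiction. Hence √29 ∉ Q(√10), so x^2 - 29 stays irreducible over Q(√10) and [Q(√10, √29) : Q(√10)] = 2. By the tower law, [Q(√10, √29) : Q] = 2 · 2 = 4.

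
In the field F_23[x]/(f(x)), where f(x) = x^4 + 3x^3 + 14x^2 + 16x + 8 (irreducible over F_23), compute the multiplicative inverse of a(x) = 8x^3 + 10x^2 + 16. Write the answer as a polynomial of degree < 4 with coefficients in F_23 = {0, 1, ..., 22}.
a(x)^(-1) ≡ 5x^3 + 12x^2 + 13x + 13 (mod f(x))

Since f is irreducible over F_23, F_23[x]/(f) is a field and a(x) ≠ 0 has an inverse. Apply the extended Euclidean algorithm to f(x) and a(x) in F_23[x]: f(x) = (3x + 11)·a(x) + (19x^2 + 14x + 16);  a(x) = (21x + 2)·(19x^2 + 14x + 16) + (4x + 7);  (19x^2 + 14x + 16) = (22x + 11)·(4x + 7) + (8). The last nonzero remainder is the constant 8 = gcd(f, a) in F_23. Back-substituting through the division chain expresses 8 = s(x)·a(x) + t(x)·f(x) with s(x) ≡ 17x^3 + 4x^2 + 12x + 12 (mod f), so (17x^3 + 4x^2 + 12x + 12)·a(x) ≡ 8 (mod f). Multiplying by 8^(-1) ≡ 3 in F_23 gives a(x)^(-1) ≡ 3·(17x^3 + 4x^2 + 12x + 12) ≡ 5x^3 + 12x^2 + 13x + 13 (mod f). Check: (8x^3 + 10x^2 + 16)·(5x^3 + 12x^2 + 13x + 13) = 17x^6 + 8x^5 + 17x^4 + 15x^3 + x + 1 ≡ 1 (mod x^4 + 3x^3 + 14x^2 + 16x + 8).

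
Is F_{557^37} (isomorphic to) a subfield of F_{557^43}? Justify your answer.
No: F_{557^37} is not a subfield of F_{557^43}

F_{p^m} embeds in F_{p^n} iff m | n. Here 37 ∤ 43 (since 43 = 1·37 + 6 with remainder 6 ≠ 0), so F_{557^37} is not a subfield of F_{557^43}. Equivalently: if it were, the tower law would give 37 = [F_{557^37}:F_557] dividing [F_{557^43}:F_557] = 43, contradiction.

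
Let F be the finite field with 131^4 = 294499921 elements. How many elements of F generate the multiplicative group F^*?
There are φ(294499920) = 65894400 primitive elements

F_q^* is cyclic of order q - 1 = 294499920. A cyclic group of order m has exactly φ(m) generators. Here m = 294499920 = 2^4 · 3 · 5 · 11 · 13 · 8581, so the number of primitive elements is φ(294499920) = 65894400.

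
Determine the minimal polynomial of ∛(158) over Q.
m_α(x) = x^3 - 158

α satisfies α^3 = 158, so x^3 - 158 annihilates α. By the rational root test, a rational root p/q (in lowest terms) of x^3 - 158 would satisfy p^3 = 158 q^3, forcing q = 1 and p^3 = 158; but 158 is not a perfect cube, contradiction. A monic cubic over Q with no rational root is irreducible (any nontrivial factorization would include a linear factor). Hence x^3 - 158 is the minimal polynomial of α, and in particular [Q(α):Q] = 3.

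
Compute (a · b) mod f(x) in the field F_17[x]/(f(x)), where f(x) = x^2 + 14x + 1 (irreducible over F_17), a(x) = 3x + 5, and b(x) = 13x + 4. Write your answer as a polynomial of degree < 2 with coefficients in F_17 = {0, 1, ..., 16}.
a · b ≡ 7x + 15 (mod f(x))

Multiply in F_17[x]: a(x)·b(x) = (3x + 5)·(13x + 4) = 5x^2 + 9x + 3. This has degree ≥ 2, so divide by f(x) over F_17: 5x^2 + 9x + 3 = (5)·(x^2 + 14x + 1) + (7x + 15). Hence a·b ≡ 7x + 15 (mod f). (F_17[x]/(f) is a field with 17^2 = 289 elements since f is irreducible of degree 2.)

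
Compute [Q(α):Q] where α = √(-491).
[Q(α):Q] = 2

[Q(α):Q] equals the degree of the minimal polynomial of α. Here α^2 = -491 and x^2 + 491 is irreducible (d = -491 is squarefree, ≠ 1, hence not a square), so deg(m_α) = 2. Thus [Q(α):Q] = 2.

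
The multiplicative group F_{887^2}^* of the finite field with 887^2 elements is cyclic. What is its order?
|F_{887^2}^*| = 786768

F_{887^2} has 887^2 = 786769 elements; its multiplicative group consists of all nonzero elements, so |F_{887^2}^*| = 786769 - 1 = 786768. (It is cyclic since any finite subgroup of the multiplicative group of a field is cyclic.)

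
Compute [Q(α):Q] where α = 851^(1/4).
[Q(α):Q] = 4

α is a root of x^4 - 851. By Eisenstein's criterion at the prime p = 23 (which divides the constant term 851 but p^2 = 529 does not, since 851 is squarefree), x^4 - 851 is irreducible over Q. Hence [Q(α):Q] = 4.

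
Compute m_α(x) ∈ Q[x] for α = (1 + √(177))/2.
m_α(x) = x^2 - x - 44

From 2α - 1 = √(177), squaring gives (2α - 1)^2 = 177, i.e. 4α^2 - 4α + 1 = 177, so α^2 - α + (1 - 177)/4 = 0. Since 177 ≡ 1 (mod 4), (1 - 177)/4 = -44 ∈ Z. The polynomial x^2 - x - 44 has discriminant 1 - 4·(-44) = 177, which is not a perfect square in Q (d = 177 is squarefree and ≠ 1), so x^2 - x - 44 is irreducible over Q. It is the minimal polynomial of α.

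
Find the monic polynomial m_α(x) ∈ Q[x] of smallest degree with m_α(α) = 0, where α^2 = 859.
m_α(x) = x^2 - 859

α satisfies α^2 - 859 = 0, so x^2 - 859 annihilates α. Since d = 859 is squarefree and ≠ 1, it is not a perfect square in Q, so x^2 - 859 has no rational root and is therefore irreducible over Q (a degree-2 polynomial over a field is irreducible iff it has no root). Hence m_α(x) = x^2 - 859.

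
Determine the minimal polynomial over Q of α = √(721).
m_α(x) = x^2 - 721

α satisfies α^2 - 721 = 0, so x^2 - 721 annihilates α. Since d = 721 is squarefree and ≠ 1, it is not a perfect square in Q, so x^2 - 721 has no rational root and is therefore irreducible over Q (a degree-2 polynomial over a field is irreducible iff it has no root). Hence m_α(x) = x^2 - 721.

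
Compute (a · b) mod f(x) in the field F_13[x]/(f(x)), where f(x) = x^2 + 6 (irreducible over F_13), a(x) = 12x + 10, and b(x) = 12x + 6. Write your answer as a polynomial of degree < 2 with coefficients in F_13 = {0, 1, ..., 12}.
a · b ≡ 10x + 2 (mod f(x))

Multiply in F_13[x]: a(x)·b(x) = (12x + 10)·(12x + 6) = x^2 + 10x + 8. This has degree ≥ 2, so divide by f(x) over F_13: x^2 + 10x + 8 = (1)·(x^2 + 6) + (10x + 2). Hence a·b ≡ 10x + 2 (mod f). (F_13[x]/(f) is a field with 13^2 = 169 elements since f is irreducible of degree 2.)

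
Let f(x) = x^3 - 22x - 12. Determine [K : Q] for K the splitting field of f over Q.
[K : Q] = 6

By the rational root test, any rational root of the monic integer polynomial f(x) = x^3 - 22x - 12 must be an integer dividing the constant term -12, i.e. one of ±{1, 2, 3, 4, 6, 12}. Evaluating: f(1) = -33, f(-1) = 9, f(2) = -48, f(-2) = 24, f(3) = -51, f(-3) = 27, f(4) = -36, f(-4) = 12, f(6) = 72, f(-6) = -96, f(12) = 1452, f(-12) = -1476; none is 0, so f has no rational root and is therefore irreducible over Q (a cubic with no linear factor over a field is irreducible). For an irreducible cubic, the Galois group is A_3 or S_3 according as the discriminant disc(f) = -4a^3 - 27b^2 = -4·(-22)^3 - 27·(-12)^2 = 38704 is or is not a square in Q. Here disc(f) = 38704 is not a perfect square in Q, so the Galois group of f over Q is not contained in A_3 and must be all of S_3. The splitting field has degree |S_3| = 6 over Q, so [K : Q] = 6.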